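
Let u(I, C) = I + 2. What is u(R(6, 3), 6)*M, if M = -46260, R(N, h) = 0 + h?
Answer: -231300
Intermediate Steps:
R(N, h) = h
u(I, C) = 2 + I
u(R(6, 3), 6)*M = (2 + 3)*(-46260) = 5*(-46260) = -231300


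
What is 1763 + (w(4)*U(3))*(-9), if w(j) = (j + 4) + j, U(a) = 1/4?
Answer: 1736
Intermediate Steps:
U(a) = ¼
w(j) = 4 + 2*j (w(j) = (4 + j) + j = 4 + 2*j)
1763 + (w(4)*U(3))*(-9) = 1763 + ((4 + 2*4)*(¼))*(-9) = 1763 + ((4 + 8)*(¼))*(-9) = 1763 + (12*(¼))*(-9) = 1763 + 3*(-9) = 1763 - 27 = 1736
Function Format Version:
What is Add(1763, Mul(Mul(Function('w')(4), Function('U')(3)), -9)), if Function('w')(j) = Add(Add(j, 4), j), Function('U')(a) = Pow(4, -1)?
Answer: 1736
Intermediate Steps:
Function('U')(a) = Rational(1, 4)
Function('w')(j) = Add(4, Mul(2, j)) (Function('w')(j) = Add(Add(4, j), j) = Add(4, Mul(2, j)))
Add(1763, Mul(Mul(Function('w')(4), Function('U')(3)), -9)) = Add(1763, Mul(Mul(Add(4, Mul(2, 4)), Rational(1, 4)), -9)) = Add(1763, Mul(Mul(Add(4, 8), Rational(1, 4)), -9)) = Add(1763, Mul(Mul(12, Rational(1, 4)), -9)) = Add(1763, Mul(3, -9)) = Add(1763, -27) = 1736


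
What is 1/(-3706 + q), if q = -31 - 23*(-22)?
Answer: -1/3231 ≈ -0.00030950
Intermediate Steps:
q = 475 (q = -31 + 506 = 475)
1/(-3706 + q) = 1/(-3706 + 475) = 1/(-3231) = -1/3231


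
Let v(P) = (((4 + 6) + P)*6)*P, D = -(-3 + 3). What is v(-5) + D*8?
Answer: -150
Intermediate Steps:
D = 0 (D = -1*0 = 0)
v(P) = P*(60 + 6*P) (v(P) = ((10 + P)*6)*P = (60 + 6*P)*P = P*(60 + 6*P))
v(-5) + D*8 = 6*(-5)*(10 - 5) + 0*8 = 6*(-5)*5 + 0 = -150 + 0 = -150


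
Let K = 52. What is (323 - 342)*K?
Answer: -988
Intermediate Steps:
(323 - 342)*K = (323 - 342)*52 = -19*52 = -988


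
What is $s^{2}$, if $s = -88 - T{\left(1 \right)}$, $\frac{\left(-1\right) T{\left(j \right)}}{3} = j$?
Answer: $7225$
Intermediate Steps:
$T{\left(j \right)} = - 3 j$
$s = -85$ ($s = -88 - \left(-3\right) 1 = -88 - -3 = -88 + 3 = -85$)
$s^{2} = \left(-85\right)^{2} = 7225$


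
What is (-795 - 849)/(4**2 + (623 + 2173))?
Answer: -411/703 ≈ -0.58464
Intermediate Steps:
(-795 - 849)/(4**2 + (623 + 2173)) = -1644/(16 + 2796) = -1644/2812 = -1644*1/2812 = -411/703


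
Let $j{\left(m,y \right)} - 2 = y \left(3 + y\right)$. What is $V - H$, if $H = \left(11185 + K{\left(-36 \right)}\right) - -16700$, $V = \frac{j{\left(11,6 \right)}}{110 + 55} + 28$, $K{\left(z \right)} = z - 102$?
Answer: $- \frac{4573579}{165} \approx -27719.0$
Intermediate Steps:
$j{\left(m,y \right)} = 2 + y \left(3 + y\right)$
$K{\left(z \right)} = -102 + z$
$V = \frac{4676}{165}$ ($V = \frac{2 + 6^{2} + 3 \cdot 6}{110 + 55} + 28 = \frac{2 + 36 + 18}{165} + 28 = 56 \cdot \frac{1}{165} + 28 = \frac{56}{165} + 28 = \frac{4676}{165} \approx 28.339$)
$H = 27747$ ($H = \left(11185 - 138\right) - -16700 = \left(11185 - 138\right) + 16700 = 11047 + 16700 = 27747$)
$V - H = \frac{4676}{165} - 27747 = - \frac{4573579}{165}$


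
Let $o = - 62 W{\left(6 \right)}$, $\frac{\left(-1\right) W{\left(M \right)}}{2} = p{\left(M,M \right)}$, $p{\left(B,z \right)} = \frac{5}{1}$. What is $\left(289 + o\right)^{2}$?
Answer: $826281$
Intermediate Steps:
$p{\left(B,z \right)} = 5$ ($p{\left(B,z \right)} = 5 \cdot 1 = 5$)
$W{\left(M \right)} = -10$ ($W{\left(M \right)} = \left(-2\right) 5 = -10$)
$o = 620$ ($o = \left(-62\right) \left(-10\right) = 620$)
$\left(289 + o\right)^{2} = \left(289 + 620\right)^{2} = 909^{2} = 826281$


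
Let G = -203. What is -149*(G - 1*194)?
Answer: 59153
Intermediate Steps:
-149*(G - 1*194) = -149*(-203 - 1*194) = -149*(-203 - 194) = -149*(-397) = 59153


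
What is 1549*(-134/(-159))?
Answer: 207566/159 ≈ 1305.4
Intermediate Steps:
1549*(-134/(-159)) = 1549*(-134*(-1/159)) = 1549*(134/159) = 207566/159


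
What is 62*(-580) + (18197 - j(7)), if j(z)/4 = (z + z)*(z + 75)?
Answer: -22355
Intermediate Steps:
j(z) = 8*z*(75 + z) (j(z) = 4*((z + z)*(z + 75)) = 4*((2*z)*(75 + z)) = 4*(2*z*(75 + z)) = 8*z*(75 + z))
62*(-580) + (18197 - j(7)) = 62*(-580) + (18197 - 8*7*(75 + 7)) = -35960 + (18197 - 8*7*82) = -35960 + (18197 - 1*4592) = -35960 + (18197 - 4592) = -35960 + 13605 = -22355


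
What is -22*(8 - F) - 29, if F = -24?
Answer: -733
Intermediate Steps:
-22*(8 - F) - 29 = -22*(8 - 1*(-24)) - 29 = -22*(8 + 24) - 29 = -22*32 - 29 = -704 - 29 = -733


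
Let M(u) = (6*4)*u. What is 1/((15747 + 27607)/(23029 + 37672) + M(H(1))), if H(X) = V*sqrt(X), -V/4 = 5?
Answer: -60701/29093126 ≈ -0.0020864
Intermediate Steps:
V = -20 (V = -4*5 = -20)
H(X) = -20*sqrt(X)
M(u) = 24*u
1/((15747 + 27607)/(23029 + 37672) + M(H(1))) = 1/((15747 + 27607)/(23029 + 37672) + 24*(-20*sqrt(1))) = 1/(43354/60701 + 24*(-20*1)) = 1/(43354*(1/60701) + 24*(-20)) = 1/(43354/60701 - 480) = 1/(-29093126/60701) = -60701/29093126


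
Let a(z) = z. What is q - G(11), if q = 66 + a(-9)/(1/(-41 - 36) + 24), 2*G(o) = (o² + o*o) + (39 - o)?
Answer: -128136/1847 ≈ -69.375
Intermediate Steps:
G(o) = 39/2 + o² - o/2 (G(o) = ((o² + o*o) + (39 - o))/2 = ((o² + o²) + (39 - o))/2 = (2*o² + (39 - o))/2 = (39 - o + 2*o²)/2 = 39/2 + o² - o/2)
q = 121209/1847 (q = 66 - 9/(1/(-41 - 36) + 24) = 66 - 9/(1/(-77) + 24) = 66 - 9/(-1/77 + 24) = 66 - 9/(1847/77) = 66 + (77/1847)*(-9) = 66 - 693/1847 = 121209/1847 ≈ 65.625)
q - G(11) = 121209/1847 - (39/2 + 11² - ½*11) = 121209/1847 - (39/2 + 121 - 11/2) = 121209/1847 - 1*135 = 121209/1847 - 135 = -128136/1847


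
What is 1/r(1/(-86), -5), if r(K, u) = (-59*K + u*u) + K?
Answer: 43/1104 ≈ 0.038949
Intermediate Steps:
r(K, u) = u² - 58*K (r(K, u) = (-59*K + u²) + K = (u² - 59*K) + K = u² - 58*K)
1/r(1/(-86), -5) = 1/((-5)² - 58/(-86)) = 1/(25 - 58*(-1/86)) = 1/(25 + 29/43) = 1/(1104/43) = 43/1104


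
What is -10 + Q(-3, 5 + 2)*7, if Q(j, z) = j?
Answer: -31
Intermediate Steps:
-10 + Q(-3, 5 + 2)*7 = -10 - 3*7 = -10 - 21 = -31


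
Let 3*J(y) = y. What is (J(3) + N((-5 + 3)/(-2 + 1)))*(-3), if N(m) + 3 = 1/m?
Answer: 9/2 ≈ 4.5000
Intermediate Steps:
J(y) = y/3
N(m) = -3 + 1/m
(J(3) + N((-5 + 3)/(-2 + 1)))*(-3) = ((1/3)*3 + (-3 + 1/((-5 + 3)/(-2 + 1))))*(-3) = (1 + (-3 + 1/(-2/(-1))))*(-3) = (1 + (-3 + 1/(-2*(-1))))*(-3) = (1 + (-3 + 1/2))*(-3) = (1 - 5/2)*(-3) = -3/2*(-3) = 9/2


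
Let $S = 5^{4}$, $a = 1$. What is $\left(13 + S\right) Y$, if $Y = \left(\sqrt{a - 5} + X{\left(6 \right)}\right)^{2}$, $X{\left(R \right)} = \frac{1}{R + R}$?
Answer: $- \frac{183425}{72} + \frac{638 i}{3} \approx -2547.6 + 212.67 i$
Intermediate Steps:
$X{\left(R \right)} = \frac{1}{2 R}$
$S = 625$
$Y = \left(\frac{1}{12} + 2 i\right)^{2}$ ($Y = \left(\sqrt{1 - 5} + \frac{1}{2 \cdot 6}\right)^{2} = \left(\sqrt{-4} + \frac{1}{2} \cdot \frac{1}{6}\right)^{2} = \left(2 i + \frac{1}{12}\right)^{2} = \left(\frac{1}{12} + 2 i\right)^{2} \approx -3.9931 + 0.33333 i$)
$\left(13 + S\right) Y = \left(13 + 625\right) \left(- \frac{575}{144} + \frac{i}{3}\right) = 638 \left(- \frac{575}{144} + \frac{i}{3}\right) = - \frac{183425}{72} + \frac{638 i}{3}$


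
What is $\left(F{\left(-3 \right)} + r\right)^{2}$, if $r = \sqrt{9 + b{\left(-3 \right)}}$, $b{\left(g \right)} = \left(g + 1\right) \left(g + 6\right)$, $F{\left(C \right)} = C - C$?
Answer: $3$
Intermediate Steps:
$F{\left(C \right)} = 0$
$b{\left(g \right)} = \left(1 + g\right) \left(6 + g\right)$
$r = \sqrt{3}$ ($r = \sqrt{9 + \left(6 + \left(-3\right)^{2} + 7 \left(-3\right)\right)} = \sqrt{9 + \left(6 + 9 - 21\right)} = \sqrt{9 - 6} = \sqrt{3} \approx 1.732$)
$\left(F{\left(-3 \right)} + r\right)^{2} = \left(0 + \sqrt{3}\right)^{2} = \left(\sqrt{3}\right)^{2} = 3$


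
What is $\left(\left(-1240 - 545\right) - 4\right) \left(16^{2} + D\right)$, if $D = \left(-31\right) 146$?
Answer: $7639030$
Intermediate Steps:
$D = -4526$
$\left(\left(-1240 - 545\right) - 4\right) \left(16^{2} + D\right) = \left(\left(-1240 - 545\right) - 4\right) \left(16^{2} - 4526\right) = \left(-1785 - 4\right) \left(256 - 4526\right) = \left(-1789\right) \left(-4270\right) = 7639030$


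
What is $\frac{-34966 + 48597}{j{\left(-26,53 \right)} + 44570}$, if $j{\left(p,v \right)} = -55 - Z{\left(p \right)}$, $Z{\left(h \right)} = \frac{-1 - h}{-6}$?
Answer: $\frac{81786}{267115} \approx 0.30618$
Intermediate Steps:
$Z{\left(h \right)} = \frac{1}{6} + \frac{h}{6}$ ($Z{\left(h \right)} = \left(-1 - h\right) \left(- \frac{1}{6}\right) = \frac{1}{6} + \frac{h}{6}$)
$j{\left(p,v \right)} = - \frac{331}{6} - \frac{p}{6}$ ($j{\left(p,v \right)} = -55 - \left(\frac{1}{6} + \frac{p}{6}\right) = - \frac{331}{6} - \frac{p}{6}$)
$\frac{-34966 + 48597}{j{\left(-26,53 \right)} + 44570} = \frac{-34966 + 48597}{\left(- \frac{331}{6} - - \frac{13}{3}\right) + 44570} = \frac{13631}{\left(- \frac{331}{6} + \frac{13}{3}\right) + 44570} = \frac{13631}{- \frac{305}{6} + 44570} = \frac{13631}{\frac{267115}{6}} = 13631 \cdot \frac{6}{267115} = \frac{81786}{267115}$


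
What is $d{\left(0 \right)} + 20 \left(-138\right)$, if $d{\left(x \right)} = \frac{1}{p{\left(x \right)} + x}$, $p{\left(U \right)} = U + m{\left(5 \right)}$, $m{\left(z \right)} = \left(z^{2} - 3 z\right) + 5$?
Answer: $- \frac{41399}{15} \approx -2759.9$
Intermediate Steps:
$m{\left(z \right)} = 5 + z^{2} - 3 z$
$p{\left(U \right)} = 15 + U$ ($p{\left(U \right)} = U + \left(5 + 5^{2} - 15\right) = U + \left(5 + 25 - 15\right) = U + 15 = 15 + U$)
$d{\left(x \right)} = \frac{1}{15 + 2 x}$ ($d{\left(x \right)} = \frac{1}{\left(15 + x\right) + x} = \frac{1}{15 + 2 x}$)
$d{\left(0 \right)} + 20 \left(-138\right) = \frac{1}{15 + 2 \cdot 0} + 20 \left(-138\right) = \frac{1}{15 + 0} - 2760 = \frac{1}{15} - 2760 = - \frac{41399}{15}$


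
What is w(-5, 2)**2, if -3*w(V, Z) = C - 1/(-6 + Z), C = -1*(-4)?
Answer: 289/144 ≈ 2.0069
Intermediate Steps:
C = 4
w(V, Z) = -4/3 + 1/(3*(-6 + Z)) (w(V, Z) = -(4 - 1/(-6 + Z))/3 = -4/3 + 1/(3*(-6 + Z)))
w(-5, 2)**2 = ((25 - 4*2)/(3*(-6 + 2)))**2 = ((1/3)*(25 - 8)/(-4))**2 = ((1/3)*(-1/4)*17)**2 = (-17/12)**2 = 289/144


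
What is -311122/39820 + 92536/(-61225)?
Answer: -2273322797/243797950 ≈ -9.3246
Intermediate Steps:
-311122/39820 + 92536/(-61225) = -311122*1/39820 + 92536*(-1/61225) = -155561/19910 - 92536/61225 = -2273322797/243797950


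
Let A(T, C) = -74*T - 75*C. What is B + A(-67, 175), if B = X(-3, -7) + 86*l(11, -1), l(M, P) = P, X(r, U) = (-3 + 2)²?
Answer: -8252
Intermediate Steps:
X(r, U) = 1 (X(r, U) = (-1)² = 1)
A(T, C) = -75*C - 74*T
B = -85 (B = 1 + 86*(-1) = 1 - 86 = -85)
B + A(-67, 175) = -85 + (-75*175 - 74*(-67)) = -85 + (-13125 + 4958) = -85 - 8167 = -8252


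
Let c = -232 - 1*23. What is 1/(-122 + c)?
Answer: -1/377 ≈ -0.0026525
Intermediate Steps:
c = -255 (c = -232 - 23 = -255)
1/(-122 + c) = 1/(-122 - 255) = 1/(-377) = -1/377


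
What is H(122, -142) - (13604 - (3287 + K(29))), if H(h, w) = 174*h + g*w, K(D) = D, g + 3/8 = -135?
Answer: 120653/4 ≈ 30163.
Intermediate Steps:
g = -1083/8 (g = -3/8 - 135 = -1083/8 ≈ -135.38)
H(h, w) = 174*h - 1083*w/8
H(122, -142) - (13604 - (3287 + K(29))) = (174*122 - 1083/8*(-142)) - (13604 - (3287 + 29)) = (21228 + 76893/4) - (13604 - 1*3316) = 161805/4 - (13604 - 3316) = 161805/4 - 1*10288 = 161805/4 - 10288 = 120653/4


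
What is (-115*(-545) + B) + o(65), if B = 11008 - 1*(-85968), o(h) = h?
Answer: 159716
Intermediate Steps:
B = 96976 (B = 11008 + 85968 = 96976)
(-115*(-545) + B) + o(65) = (-115*(-545) + 96976) + 65 = (62675 + 96976) + 65 = 159651 + 65 = 159716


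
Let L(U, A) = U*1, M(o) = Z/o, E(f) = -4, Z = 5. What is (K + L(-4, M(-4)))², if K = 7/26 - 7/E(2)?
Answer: 10609/2704 ≈ 3.9234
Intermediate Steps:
M(o) = 5/o
L(U, A) = U
K = 105/52 (K = 7/26 - 7/(-4) = 7*(1/26) - 7*(-¼) = 7/26 + 7/4 = 105/52 ≈ 2.0192)
(K + L(-4, M(-4)))² = (105/52 - 4)² = (-103/52)² = 10609/2704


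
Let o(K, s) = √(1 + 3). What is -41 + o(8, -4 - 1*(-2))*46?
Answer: 51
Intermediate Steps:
o(K, s) = 2 (o(K, s) = √4 = 2)
-41 + o(8, -4 - 1*(-2))*46 = -41 + 2*46 = -41 + 92 = 51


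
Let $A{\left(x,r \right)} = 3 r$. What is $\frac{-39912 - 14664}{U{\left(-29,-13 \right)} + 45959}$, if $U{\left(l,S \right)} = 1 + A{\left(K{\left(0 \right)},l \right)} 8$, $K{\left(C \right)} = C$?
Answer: $- \frac{1137}{943} \approx -1.2057$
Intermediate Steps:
$U{\left(l,S \right)} = 1 + 24 l$ ($U{\left(l,S \right)} = 1 + 3 l 8 = 1 + 24 l$)
$\frac{-39912 - 14664}{U{\left(-29,-13 \right)} + 45959} = \frac{-39912 - 14664}{\left(1 + 24 \left(-29\right)\right) + 45959} = - \frac{54576}{\left(1 - 696\right) + 45959} = - \frac{54576}{-695 + 45959} = - \frac{54576}{45264} = \left(-54576\right) \frac{1}{45264} = - \frac{1137}{943}$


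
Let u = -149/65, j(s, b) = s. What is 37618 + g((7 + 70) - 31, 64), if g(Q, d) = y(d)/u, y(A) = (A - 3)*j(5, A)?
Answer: 5585257/149 ≈ 37485.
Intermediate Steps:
u = -149/65 (u = -149*1/65 = -149/65 ≈ -2.2923)
y(A) = -15 + 5*A (y(A) = (A - 3)*5 = (-3 + A)*5 = -15 + 5*A)
g(Q, d) = 975/149 - 325*d/149 (g(Q, d) = (-15 + 5*d)/(-149/65) = (-15 + 5*d)*(-65/149) = 975/149 - 325*d/149)
37618 + g((7 + 70) - 31, 64) = 37618 + (975/149 - 325/149*64) = 37618 + (975/149 - 20800/149) = 37618 - 19825/149 = 5585257/149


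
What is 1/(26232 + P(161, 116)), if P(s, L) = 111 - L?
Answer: 1/26227 ≈ 3.8129e-5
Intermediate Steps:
1/(26232 + P(161, 116)) = 1/(26232 + (111 - 1*116)) = 1/(26232 + (111 - 116)) = 1/(26232 - 5) = 1/26227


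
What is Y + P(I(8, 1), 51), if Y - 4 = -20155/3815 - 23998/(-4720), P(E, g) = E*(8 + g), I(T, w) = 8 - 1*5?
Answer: 325565157/1800680 ≈ 180.80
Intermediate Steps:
I(T, w) = 3 (I(T, w) = 8 - 5 = 3)
Y = 6844797/1800680 (Y = 4 + (-20155/3815 - 23998/(-4720)) = 4 + (-20155*1/3815 - 23998*(-1/4720)) = 4 + (-4031/763 + 11999/2360) = 4 - 357923/1800680 = 6844797/1800680 ≈ 3.8012)
Y + P(I(8, 1), 51) = 6844797/1800680 + 3*(8 + 51) = 6844797/1800680 + 3*59 = 6844797/1800680 + 177 = 325565157/1800680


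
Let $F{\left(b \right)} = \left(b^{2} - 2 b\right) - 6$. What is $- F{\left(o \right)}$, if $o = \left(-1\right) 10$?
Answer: $-114$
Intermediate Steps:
$o = -10$
$F{\left(b \right)} = -6 + b^{2} - 2 b$
$- F{\left(o \right)} = - (-6 + \left(-10\right)^{2} - -20) = - (-6 + 100 + 20) = \left(-1\right) 114 = -114$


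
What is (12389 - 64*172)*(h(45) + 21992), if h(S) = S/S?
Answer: 30372333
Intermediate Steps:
h(S) = 1
(12389 - 64*172)*(h(45) + 21992) = (12389 - 64*172)*(1 + 21992) = (12389 - 11008)*21993 = 1381*21993 = 30372333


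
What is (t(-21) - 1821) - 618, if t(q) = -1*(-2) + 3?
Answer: -2434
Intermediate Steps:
t(q) = 5 (t(q) = 2 + 3 = 5)
(t(-21) - 1821) - 618 = (5 - 1821) - 618 = -1816 - 618 = -2434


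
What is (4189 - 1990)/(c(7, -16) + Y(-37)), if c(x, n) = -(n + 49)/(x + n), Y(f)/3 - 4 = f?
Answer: -6597/286 ≈ -23.066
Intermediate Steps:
Y(f) = 12 + 3*f
c(x, n) = -(49 + n)/(n + x)
(4189 - 1990)/(c(7, -16) + Y(-37)) = (4189 - 1990)/((-49 - 1*(-16))/(-16 + 7) + (12 + 3*(-37))) = 2199/((-49 + 16)/(-9) + (12 - 111)) = 2199/(-⅑*(-33) - 99) = 2199/(11/3 - 99) = 2199/(-286/3) = 2199*(-3/286) = -6597/286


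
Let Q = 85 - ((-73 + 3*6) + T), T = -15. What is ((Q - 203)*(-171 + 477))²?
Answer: 215737344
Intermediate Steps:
Q = 155 (Q = 85 - ((-73 + 3*6) - 15) = 85 - ((-73 + 18) - 15) = 85 - (-55 - 15) = 85 - 1*(-70) = 85 + 70 = 155)
((Q - 203)*(-171 + 477))² = ((155 - 203)*(-171 + 477))² = (-48*306)² = (-14688)² = 215737344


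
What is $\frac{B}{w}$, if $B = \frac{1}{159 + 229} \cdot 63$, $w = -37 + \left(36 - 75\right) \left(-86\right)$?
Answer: $\frac{63}{1286996} \approx 4.8951 \cdot 10^{-5}$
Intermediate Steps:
$w = 3317$ ($w = -37 + \left(36 - 75\right) \left(-86\right) = -37 - -3354 = -37 + 3354 = 3317$)
$B = \frac{63}{388}$ ($B = \frac{1}{388} \cdot 63 = \frac{63}{388} \approx 0.16237$)
$\frac{B}{w} = \frac{63}{388 \cdot 3317} = \frac{63}{388} \cdot \frac{1}{3317} = \frac{63}{1286996}$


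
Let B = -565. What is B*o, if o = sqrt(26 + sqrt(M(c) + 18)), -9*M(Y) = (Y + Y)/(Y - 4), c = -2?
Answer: -565*sqrt(234 + 22*sqrt(3))/3 ≈ -3106.7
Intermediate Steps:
M(Y) = -2*Y/(9*(-4 + Y)) (M(Y) = -(Y + Y)/(9*(Y - 4)) = -2*Y/(9*(-4 + Y)))
o = sqrt(26 + 22*sqrt(3)/9) (o = sqrt(26 + sqrt(-2*(-2)/(-36 + 9*(-2)) + 18)) = sqrt(26 + sqrt(-2*(-2)/(-36 - 18) + 18)) = sqrt(26 + sqrt(-2*(-2)/(-54) + 18)) = sqrt(26 + sqrt(-2*(-2)*(-1/54) + 18)) = sqrt(26 + sqrt(-2/27 + 18)) = sqrt(26 + sqrt(484/27)) = sqrt(26 + 22*sqrt(3)/9) ≈ 5.4985)
B*o = -565*sqrt(234 + 22*sqrt(3))/3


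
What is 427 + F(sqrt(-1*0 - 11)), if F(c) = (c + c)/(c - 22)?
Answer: 19217/45 - 4*I*sqrt(11)/45 ≈ 427.04 - 0.29481*I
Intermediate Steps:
F(c) = 2*c/(-22 + c) (F(c) = (2*c)/(-22 + c) = 2*c/(-22 + c))
427 + F(sqrt(-1*0 - 11)) = 427 + 2*sqrt(-1*0 - 11)/(-22 + sqrt(-1*0 - 11)) = 427 + 2*sqrt(0 - 11)/(-22 + sqrt(0 - 11)) = 427 + 2*sqrt(-11)/(-22 + sqrt(-11)) = 427 + 2*(I*sqrt(11))/(-22 + I*sqrt(11)) = 427 + 2*I*sqrt(11)/(-22 + I*sqrt(11))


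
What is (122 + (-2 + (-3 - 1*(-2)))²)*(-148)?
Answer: -19388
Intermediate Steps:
(122 + (-2 + (-3 - 1*(-2)))²)*(-148) = (122 + (-2 + (-3 + 2))²)*(-148) = (122 + (-2 - 1)²)*(-148) = (122 + (-3)²)*(-148) = (122 + 9)*(-148) = 131*(-148) = -19388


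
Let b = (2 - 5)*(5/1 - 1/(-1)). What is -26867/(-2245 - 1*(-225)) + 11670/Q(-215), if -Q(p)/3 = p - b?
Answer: 13150599/397940 ≈ 33.047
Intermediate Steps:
b = -18 (b = -3*(5*1 - 1*(-1)) = -3*(5 + 1) = -3*6 = -18)
Q(p) = -54 - 3*p (Q(p) = -3*(p - 1*(-18)) = -3*(p + 18) = -3*(18 + p) = -54 - 3*p)
-26867/(-2245 - 1*(-225)) + 11670/Q(-215) = -26867/(-2245 - 1*(-225)) + 11670/(-54 - 3*(-215)) = -26867/(-2245 + 225) + 11670/(-54 + 645) = -26867/(-2020) + 11670/591 = -26867*(-1/2020) + 11670*(1/591) = 26867/2020 + 3890/197 = 13150599/397940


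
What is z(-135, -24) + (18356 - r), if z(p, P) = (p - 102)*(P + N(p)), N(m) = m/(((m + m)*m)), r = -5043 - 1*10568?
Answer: 3569029/90 ≈ 39656.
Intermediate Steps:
r = -15611 (r = -5043 - 10568 = -15611)
N(m) = 1/(2*m) (N(m) = m/(((2*m)*m)) = m/((2*m²)) = m*(1/(2*m²)) = 1/(2*m))
z(p, P) = (-102 + p)*(P + 1/(2*p)) (z(p, P) = (p - 102)*(P + 1/(2*p)) = (-102 + p)*(P + 1/(2*p)))
z(-135, -24) + (18356 - r) = (½ - 102*(-24) - 51/(-135) - 24*(-135)) + (18356 - 1*(-15611)) = (½ + 2448 - 51*(-1/135) + 3240) + (18356 + 15611) = (½ + 2448 + 17/45 + 3240) + 33967 = 511999/90 + 33967 = 3569029/90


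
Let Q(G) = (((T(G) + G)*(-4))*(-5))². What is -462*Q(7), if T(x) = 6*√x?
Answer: -55624800 - 15523200*√7 ≈ -9.6695e+7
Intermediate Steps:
Q(G) = (20*G + 120*√G)² (Q(G) = (((6*√G + G)*(-4))*(-5))² = (((G + 6*√G)*(-4))*(-5))² = ((-24*√G - 4*G)*(-5))² = (20*G + 120*√G)²)
-462*Q(7) = -184800*(7 + 6*√7)²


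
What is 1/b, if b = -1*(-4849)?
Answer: 1/4849 ≈ 0.00020623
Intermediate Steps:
b = 4849
1/b = 1/4849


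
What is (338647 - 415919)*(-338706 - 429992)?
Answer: 59398831856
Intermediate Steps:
(338647 - 415919)*(-338706 - 429992) = -77272*(-768698) = 59398831856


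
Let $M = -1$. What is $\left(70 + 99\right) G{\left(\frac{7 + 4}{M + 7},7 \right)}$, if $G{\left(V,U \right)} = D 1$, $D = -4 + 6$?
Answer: $338$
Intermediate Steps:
$D = 2$
$G{\left(V,U \right)} = 2$ ($G{\left(V,U \right)} = 2 \cdot 1 = 2$)
$\left(70 + 99\right) G{\left(\frac{7 + 4}{M + 7},7 \right)} = \left(70 + 99\right) 2 = 169 \cdot 2 = 338$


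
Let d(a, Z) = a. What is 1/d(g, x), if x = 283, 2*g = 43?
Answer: 2/43 ≈ 0.046512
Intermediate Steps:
g = 43/2 (g = (½)*43 = 43/2 ≈ 21.500)
1/d(g, x) = 1/(43/2) = 2/43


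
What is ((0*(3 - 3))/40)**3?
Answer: 0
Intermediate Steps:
((0*(3 - 3))/40)**3 = ((0*0)*(1/40))**3 = (0*(1/40))**3 = 0**3 = 0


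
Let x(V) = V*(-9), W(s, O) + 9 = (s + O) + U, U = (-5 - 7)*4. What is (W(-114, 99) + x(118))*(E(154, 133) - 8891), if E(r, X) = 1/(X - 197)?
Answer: 322637175/32 ≈ 1.0082e+7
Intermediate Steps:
E(r, X) = 1/(-197 + X)
U = -48 (U = -12*4 = -48)
W(s, O) = -57 + O + s (W(s, O) = -9 + ((s + O) - 48) = -9 + ((O + s) - 48) = -9 + (-48 + O + s) = -57 + O + s)
x(V) = -9*V
(W(-114, 99) + x(118))*(E(154, 133) - 8891) = ((-57 + 99 - 114) - 9*118)*(1/(-197 + 133) - 8891) = (-72 - 1062)*(1/(-64) - 8891) = -1134*(-1/64 - 8891) = -1134*(-569025/64) = 322637175/32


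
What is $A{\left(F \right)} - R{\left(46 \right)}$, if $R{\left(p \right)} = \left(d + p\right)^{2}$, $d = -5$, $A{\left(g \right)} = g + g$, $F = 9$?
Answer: $-1663$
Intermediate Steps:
$A{\left(g \right)} = 2 g$
$R{\left(p \right)} = \left(-5 + p\right)^{2}$
$A{\left(F \right)} - R{\left(46 \right)} = 2 \cdot 9 - \left(-5 + 46\right)^{2} = 18 - 41^{2} = 18 - 1681 = -1663$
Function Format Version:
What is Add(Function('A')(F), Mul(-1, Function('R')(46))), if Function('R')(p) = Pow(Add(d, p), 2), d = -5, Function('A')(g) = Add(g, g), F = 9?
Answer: -1663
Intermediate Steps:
Function('A')(g) = Mul(2, g)
Function('R')(p) = Pow(Add(-5, p), 2)
Add(Function('A')(F), Mul(-1, Function('R')(46))) = Add(Mul(2, 9), Mul(-1, Pow(Add(-5, 46), 2))) = Add(18, Mul(-1, Pow(41, 2))) = Add(18, Mul(-1, 1681)) = Add(18, -1681) = -1663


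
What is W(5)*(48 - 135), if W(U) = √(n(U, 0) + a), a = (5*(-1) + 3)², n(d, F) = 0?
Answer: -174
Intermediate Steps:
a = 4 (a = (-5 + 3)² = (-2)² = 4)
W(U) = 2 (W(U) = √(0 + 4) = √4 = 2)
W(5)*(48 - 135) = 2*(48 - 135) = 2*(-87) = -174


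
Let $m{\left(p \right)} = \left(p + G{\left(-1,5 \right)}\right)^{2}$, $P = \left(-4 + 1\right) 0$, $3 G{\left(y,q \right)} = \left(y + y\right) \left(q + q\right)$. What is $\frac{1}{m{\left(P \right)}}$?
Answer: $\frac{9}{400} \approx 0.0225$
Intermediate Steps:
$G{\left(y,q \right)} = \frac{4 q y}{3}$ ($G{\left(y,q \right)} = \frac{\left(y + y\right) \left(q + q\right)}{3} = \frac{2 y 2 q}{3} = \frac{4 q y}{3}$)
$P = 0$ ($P = \left(-3\right) 0 = 0$)
$m{\left(p \right)} = \left(- \frac{20}{3} + p\right)^{2}$ ($m{\left(p \right)} = \left(p + \frac{4}{3} \cdot 5 \left(-1\right)\right)^{2} = \left(p - \frac{20}{3}\right)^{2} = \left(- \frac{20}{3} + p\right)^{2}$)
$\frac{1}{m{\left(P \right)}} = \frac{1}{\frac{1}{9} \left(-20 + 3 \cdot 0\right)^{2}} = \frac{1}{\frac{1}{9} \left(-20 + 0\right)^{2}} = \frac{1}{\frac{1}{9} \left(-20\right)^{2}} = \frac{1}{\frac{1}{9} \cdot 400} = \frac{1}{\frac{400}{9}} = \frac{9}{400}$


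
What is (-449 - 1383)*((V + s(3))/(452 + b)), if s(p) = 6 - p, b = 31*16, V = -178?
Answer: 80150/237 ≈ 338.19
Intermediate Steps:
b = 496
(-449 - 1383)*((V + s(3))/(452 + b)) = (-449 - 1383)*((-178 + (6 - 1*3))/(452 + 496)) = -1832*(-178 + (6 - 3))/948 = -1832*(-178 + 3)/948 = -(-320600)/948 = -1832*(-175/948) = 80150/237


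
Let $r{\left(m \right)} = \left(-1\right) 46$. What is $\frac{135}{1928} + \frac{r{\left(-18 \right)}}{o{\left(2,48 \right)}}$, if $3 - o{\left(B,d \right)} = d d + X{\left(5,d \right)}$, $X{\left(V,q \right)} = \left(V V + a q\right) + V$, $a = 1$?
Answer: $\frac{409853}{4586712} \approx 0.089357$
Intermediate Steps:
$X{\left(V,q \right)} = V + q + V^{2}$ ($X{\left(V,q \right)} = \left(V V + 1 q\right) + V = \left(V^{2} + q\right) + V = \left(q + V^{2}\right) + V = V + q + V^{2}$)
$o{\left(B,d \right)} = -27 - d - d^{2}$ ($o{\left(B,d \right)} = 3 - \left(d d + \left(5 + d + 5^{2}\right)\right) = 3 - \left(d^{2} + \left(5 + d + 25\right)\right) = 3 - \left(d^{2} + \left(30 + d\right)\right) = 3 - \left(30 + d + d^{2}\right) = -27 - d - d^{2}$)
$r{\left(m \right)} = -46$
$\frac{135}{1928} + \frac{r{\left(-18 \right)}}{o{\left(2,48 \right)}} = \frac{135}{1928} - \frac{46}{-27 - 48 - 48^{2}} = 135 \cdot \frac{1}{1928} - \frac{46}{-27 - 48 - 2304} = \frac{135}{1928} - \frac{46}{-27 - 48 - 2304} = \frac{135}{1928} - \frac{46}{-2379} = \frac{135}{1928} - - \frac{46}{2379} = \frac{135}{1928} + \frac{46}{2379} = \frac{409853}{4586712}$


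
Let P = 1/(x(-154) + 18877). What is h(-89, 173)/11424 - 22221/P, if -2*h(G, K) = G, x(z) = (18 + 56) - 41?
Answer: -9600709265191/22848 ≈ -4.2020e+8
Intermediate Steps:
x(z) = 33 (x(z) = 74 - 41 = 33)
h(G, K) = -G/2
P = 1/18910 (P = 1/(33 + 18877) = 1/18910 ≈ 5.2882e-5)
h(-89, 173)/11424 - 22221/P = -½*(-89)/11424 - 22221/1/18910 = (89/2)*(1/11424) - 22221*18910 = 89/22848 - 420199110 = -9600709265191/22848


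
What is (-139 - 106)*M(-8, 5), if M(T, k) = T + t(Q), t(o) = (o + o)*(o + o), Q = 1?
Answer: 980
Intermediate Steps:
t(o) = 4*o² (t(o) = (2*o)*(2*o) = 4*o²)
M(T, k) = 4 + T (M(T, k) = T + 4*1² = T + 4*1 = T + 4 = 4 + T)
(-139 - 106)*M(-8, 5) = (-139 - 106)*(4 - 8) = -245*(-4) = 980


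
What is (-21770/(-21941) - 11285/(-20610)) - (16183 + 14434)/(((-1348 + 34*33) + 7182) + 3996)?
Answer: -16809267745/13385238696 ≈ -1.2558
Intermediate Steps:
(-21770/(-21941) - 11285/(-20610)) - (16183 + 14434)/(((-1348 + 34*33) + 7182) + 3996) = (-21770*(-1/21941) - 11285*(-1/20610)) - 30617/(((-1348 + 1122) + 7182) + 3996) = (21770/21941 + 2257/4122) - 30617/((-226 + 7182) + 3996) = 139256777/90440802 - 30617/(6956 + 3996) = 139256777/90440802 - 30617/10952 = -16809267745/13385238696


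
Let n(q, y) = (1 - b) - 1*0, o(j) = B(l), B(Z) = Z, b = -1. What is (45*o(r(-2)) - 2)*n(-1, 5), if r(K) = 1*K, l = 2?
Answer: 176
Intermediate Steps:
r(K) = K
o(j) = 2
n(q, y) = 2 (n(q, y) = (1 - 1*(-1)) - 1*0 = (1 + 1) + 0 = 2 + 0 = 2)
(45*o(r(-2)) - 2)*n(-1, 5) = (45*2 - 2)*2 = (90 - 2)*2 = 88*2 = 176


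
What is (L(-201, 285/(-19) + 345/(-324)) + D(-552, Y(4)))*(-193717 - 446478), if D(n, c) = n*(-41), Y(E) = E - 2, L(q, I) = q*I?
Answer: -596019624415/36 ≈ -1.6556e+10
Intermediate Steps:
L(q, I) = I*q
Y(E) = -2 + E
D(n, c) = -41*n
(L(-201, 285/(-19) + 345/(-324)) + D(-552, Y(4)))*(-193717 - 446478) = ((285/(-19) + 345/(-324))*(-201) - 41*(-552))*(-193717 - 446478) = ((285*(-1/19) + 345*(-1/324))*(-201) + 22632)*(-640195) = ((-15 - 115/108)*(-201) + 22632)*(-640195) = (-1735/108*(-201) + 22632)*(-640195) = (116245/36 + 22632)*(-640195) = (930997/36)*(-640195) = -596019624415/36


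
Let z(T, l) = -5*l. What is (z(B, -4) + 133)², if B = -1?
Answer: 23409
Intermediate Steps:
(z(B, -4) + 133)² = (-5*(-4) + 133)² = (20 + 133)² = 153² = 23409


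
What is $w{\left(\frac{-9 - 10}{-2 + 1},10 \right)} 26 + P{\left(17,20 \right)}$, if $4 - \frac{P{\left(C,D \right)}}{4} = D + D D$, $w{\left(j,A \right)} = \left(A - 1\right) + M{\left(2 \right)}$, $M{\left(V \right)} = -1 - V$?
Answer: $-1508$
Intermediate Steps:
$w{\left(j,A \right)} = -4 + A$ ($w{\left(j,A \right)} = \left(A - 1\right) - 3 = \left(-1 + A\right) - 3 = -4 + A$)
$P{\left(C,D \right)} = 16 - 4 D - 4 D^{2}$ ($P{\left(C,D \right)} = 16 - 4 \left(D + D D\right) = 16 - 4 \left(D + D^{2}\right) = 16 - \left(4 D + 4 D^{2}\right) = 16 - 4 D - 4 D^{2}$)
$w{\left(\frac{-9 - 10}{-2 + 1},10 \right)} 26 + P{\left(17,20 \right)} = \left(-4 + 10\right) 26 - \left(64 + 1600\right) = 6 \cdot 26 - 1664 = 156 - 1664 = -1508$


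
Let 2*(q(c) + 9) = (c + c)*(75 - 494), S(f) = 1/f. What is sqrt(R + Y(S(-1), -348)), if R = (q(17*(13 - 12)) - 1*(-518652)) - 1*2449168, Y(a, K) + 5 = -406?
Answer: I*sqrt(1938059) ≈ 1392.1*I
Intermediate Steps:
q(c) = -9 - 419*c (q(c) = -9 + ((c + c)*(75 - 494))/2 = -9 + ((2*c)*(-419))/2 = -9 + (-838*c)/2 = -9 - 419*c)
Y(a, K) = -411 (Y(a, K) = -5 - 406 = -411)
R = -1937648 (R = ((-9 - 7123*(13 - 12)) - 1*(-518652)) - 1*2449168 = ((-9 - 7123) + 518652) - 2449168 = (-7132 + 518652) - 2449168 = 511520 - 2449168 = -1937648)
sqrt(R + Y(S(-1), -348)) = sqrt(-1937648 - 411) = sqrt(-1938059) = I*sqrt(1938059)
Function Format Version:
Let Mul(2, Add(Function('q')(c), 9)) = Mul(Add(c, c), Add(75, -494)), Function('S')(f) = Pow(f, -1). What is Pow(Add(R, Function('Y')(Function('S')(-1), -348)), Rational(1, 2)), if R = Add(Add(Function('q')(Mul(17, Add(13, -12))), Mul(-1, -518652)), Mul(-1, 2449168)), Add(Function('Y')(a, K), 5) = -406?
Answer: Mul(I, Pow(1938059, Rational(1, 2))) ≈ Mul(1392.1, I)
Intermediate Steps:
Function('q')(c) = Add(-9, Mul(-419, c)) (Function('q')(c) = Add(-9, Mul(Rational(1, 2), Mul(Add(c, c), Add(75, -494)))) = Add(-9, Mul(Rational(1, 2), Mul(Mul(2, c), -419))) = Add(-9, Mul(Rational(1, 2), Mul(-838, c))) = Add(-9, Mul(-419, c)))
Function('Y')(a, K) = -411 (Function('Y')(a, K) = Add(-5, -406) = -411)
R = -1937648 (R = Add(Add(Add(-9, Mul(-419, Mul(17, Add(13, -12)))), Mul(-1, -518652)), Mul(-1, 2449168)) = Add(Add(Add(-9, Mul(-419, Mul(17, 1))), 518652), -2449168) = Add(Add(Add(-9, Mul(-419, 17)), 518652), -2449168) = Add(Add(Add(-9, -7123), 518652), -2449168) = Add(Add(-7132, 518652), -2449168) = Add(511520, -2449168) = -1937648)
Pow(Add(R, Function('Y')(Function('S')(-1), -348)), Rational(1, 2)) = Pow(Add(-1937648, -411), Rational(1, 2)) = Pow(-1938059, Rational(1, 2)) = Mul(I, Pow(1938059, Rational(1, 2)))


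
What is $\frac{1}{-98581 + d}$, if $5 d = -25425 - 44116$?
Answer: $- \frac{5}{562446} \approx -8.8897 \cdot 10^{-6}$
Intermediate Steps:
$d = - \frac{69541}{5}$ ($d = \frac{-25425 - 44116}{5} = \frac{1}{5} \left(-69541\right) = - \frac{69541}{5} \approx -13908.0$)
$\frac{1}{-98581 + d} = \frac{1}{-98581 - \frac{69541}{5}} = \frac{1}{- \frac{562446}{5}} = - \frac{5}{562446}$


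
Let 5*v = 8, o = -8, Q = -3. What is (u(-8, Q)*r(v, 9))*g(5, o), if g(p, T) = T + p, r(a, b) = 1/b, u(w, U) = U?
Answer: 1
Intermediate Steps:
v = 8/5 (v = (⅕)*8 = 8/5 ≈ 1.6000)
(u(-8, Q)*r(v, 9))*g(5, o) = (-3/9)*(-8 + 5) = -3*⅑*(-3) = -⅓*(-3) = 1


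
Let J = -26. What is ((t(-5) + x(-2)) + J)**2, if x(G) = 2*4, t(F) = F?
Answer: 529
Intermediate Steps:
x(G) = 8
((t(-5) + x(-2)) + J)**2 = ((-5 + 8) - 26)**2 = (3 - 26)**2 = (-23)**2 = 529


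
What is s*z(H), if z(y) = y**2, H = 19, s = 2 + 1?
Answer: 1083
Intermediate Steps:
s = 3
s*z(H) = 3*19**2 = 3*361 = 1083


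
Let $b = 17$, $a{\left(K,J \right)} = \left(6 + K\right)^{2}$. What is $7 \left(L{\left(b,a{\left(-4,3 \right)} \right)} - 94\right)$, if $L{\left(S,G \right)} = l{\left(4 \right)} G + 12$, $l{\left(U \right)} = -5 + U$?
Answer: $-602$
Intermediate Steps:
$L{\left(S,G \right)} = 12 - G$ ($L{\left(S,G \right)} = \left(-5 + 4\right) G + 12 = - G + 12 = 12 - G$)
$7 \left(L{\left(b,a{\left(-4,3 \right)} \right)} - 94\right) = 7 \left(\left(12 - \left(6 - 4\right)^{2}\right) - 94\right) = 7 \left(\left(12 - 2^{2}\right) - 94\right) = 7 \left(\left(12 - 4\right) - 94\right) = 7 \left(8 - 94\right) = 7 \left(-86\right) = -602$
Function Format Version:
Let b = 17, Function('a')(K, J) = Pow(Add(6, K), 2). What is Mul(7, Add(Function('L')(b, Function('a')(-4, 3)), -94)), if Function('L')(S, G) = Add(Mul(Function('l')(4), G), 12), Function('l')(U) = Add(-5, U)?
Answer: -602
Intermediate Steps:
Function('L')(S, G) = Add(12, Mul(-1, G)) (Function('L')(S, G) = Add(Mul(Add(-5, 4), G), 12) = Add(Mul(-1, G), 12) = Add(12, Mul(-1, G)))
Mul(7, Add(Function('L')(b, Function('a')(-4, 3)), -94)) = Mul(7, Add(Add(12, Mul(-1, Pow(Add(6, -4), 2))), -94)) = Mul(7, Add(Add(12, Mul(-1, Pow(2, 2))), -94)) = Mul(7, Add(Add(12, Mul(-1, 4)), -94)) = Mul(7, Add(Add(12, -4), -94)) = Mul(7, Add(8, -94)) = Mul(7, -86) = -602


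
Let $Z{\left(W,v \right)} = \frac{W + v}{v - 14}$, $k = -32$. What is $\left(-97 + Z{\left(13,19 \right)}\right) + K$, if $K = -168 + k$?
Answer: $- \frac{1453}{5} \approx -290.6$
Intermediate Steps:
$K = -200$ ($K = -168 - 32 = -200$)
$Z{\left(W,v \right)} = \frac{W + v}{-14 + v}$
$\left(-97 + Z{\left(13,19 \right)}\right) + K = \left(-97 + \frac{13 + 19}{-14 + 19}\right) - 200 = \left(-97 + \frac{1}{5} \cdot 32\right) - 200 = \left(-97 + \frac{32}{5}\right) - 200 = - \frac{453}{5} - 200 = - \frac{1453}{5}$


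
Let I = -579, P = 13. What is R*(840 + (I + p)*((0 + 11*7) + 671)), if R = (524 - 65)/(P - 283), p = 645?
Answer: -426768/5 ≈ -85354.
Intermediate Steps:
R = -17/10 (R = (524 - 65)/(13 - 283) = 459/(-270) = 459*(-1/270) = -17/10 ≈ -1.7000)
R*(840 + (I + p)*((0 + 11*7) + 671)) = -17*(840 + (-579 + 645)*((0 + 11*7) + 671))/10 = -17*(840 + 66*((0 + 77) + 671))/10 = -17*(840 + 66*(77 + 671))/10 = -17*(840 + 66*748)/10 = -17*(840 + 49368)/10 = -17/10*50208 = -426768/5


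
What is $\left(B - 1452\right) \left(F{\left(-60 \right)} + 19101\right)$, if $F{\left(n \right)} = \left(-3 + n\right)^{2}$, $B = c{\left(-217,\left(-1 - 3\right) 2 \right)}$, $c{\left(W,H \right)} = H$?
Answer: $-33682200$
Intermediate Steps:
$B = -8$ ($B = \left(-1 - 3\right) 2 = \left(-4\right) 2 = -8$)
$\left(B - 1452\right) \left(F{\left(-60 \right)} + 19101\right) = \left(-8 - 1452\right) \left(\left(-3 - 60\right)^{2} + 19101\right) = - 1460 \left(\left(-63\right)^{2} + 19101\right) = - 1460 \left(3969 + 19101\right) = \left(-1460\right) 23070 = -33682200$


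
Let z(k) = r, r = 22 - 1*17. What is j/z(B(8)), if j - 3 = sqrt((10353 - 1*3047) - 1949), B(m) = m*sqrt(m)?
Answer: 3/5 + sqrt(5357)/5 ≈ 15.238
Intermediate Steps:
r = 5 (r = 22 - 17 = 5)
B(m) = m**(3/2)
z(k) = 5
j = 3 + sqrt(5357) (j = 3 + sqrt((10353 - 1*3047) - 1949) = 3 + sqrt((10353 - 3047) - 1949) = 3 + sqrt(7306 - 1949) = 3 + sqrt(5357) ≈ 76.192)
j/z(B(8)) = (3 + sqrt(5357))/5 = (3 + sqrt(5357))*(1/5) = 3/5 + sqrt(5357)/5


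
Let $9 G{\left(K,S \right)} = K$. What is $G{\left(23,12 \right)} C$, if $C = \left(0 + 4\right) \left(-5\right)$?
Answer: $- \frac{460}{9} \approx -51.111$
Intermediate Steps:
$G{\left(K,S \right)} = \frac{K}{9}$
$C = -20$ ($C = 4 \left(-5\right) = -20$)
$G{\left(23,12 \right)} C = \frac{1}{9} \cdot 23 \left(-20\right) = \frac{23}{9} \left(-20\right) = - \frac{460}{9}$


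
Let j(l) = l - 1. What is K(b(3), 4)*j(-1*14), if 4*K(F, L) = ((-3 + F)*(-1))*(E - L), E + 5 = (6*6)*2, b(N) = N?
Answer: 0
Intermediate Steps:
j(l) = -1 + l
E = 67 (E = -5 + (6*6)*2 = -5 + 36*2 = -5 + 72 = 67)
K(F, L) = (3 - F)*(67 - L)/4 (K(F, L) = (((-3 + F)*(-1))*(67 - L))/4 = ((3 - F)*(67 - L))/4 = (3 - F)*(67 - L)/4)
K(b(3), 4)*j(-1*14) = (201/4 - 67/4*3 - 3/4*4 + (1/4)*3*4)*(-1 - 1*14) = (201/4 - 201/4 - 3 + 3)*(-1 - 14) = 0*(-15) = 0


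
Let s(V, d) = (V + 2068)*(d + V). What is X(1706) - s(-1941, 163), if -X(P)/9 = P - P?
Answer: 225806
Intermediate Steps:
X(P) = 0 (X(P) = -9*(P - P) = -9*0 = 0)
s(V, d) = (2068 + V)*(V + d)
X(1706) - s(-1941, 163) = 0 - ((-1941)² + 2068*(-1941) + 2068*163 - 1941*163) = 0 - (3767481 - 4013988 + 337084 - 316383) = 0 - 1*(-225806) = 0 + 225806 = 225806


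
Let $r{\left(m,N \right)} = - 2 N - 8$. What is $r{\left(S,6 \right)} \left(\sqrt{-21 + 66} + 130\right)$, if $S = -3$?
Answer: $-2600 - 60 \sqrt{5} \approx -2734.2$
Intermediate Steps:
$r{\left(m,N \right)} = -8 - 2 N$
$r{\left(S,6 \right)} \left(\sqrt{-21 + 66} + 130\right) = \left(-8 - 12\right) \left(\sqrt{-21 + 66} + 130\right) = \left(-8 - 12\right) \left(\sqrt{45} + 130\right) = - 20 \left(3 \sqrt{5} + 130\right) = - 20 \left(130 + 3 \sqrt{5}\right) = -2600 - 60 \sqrt{5}$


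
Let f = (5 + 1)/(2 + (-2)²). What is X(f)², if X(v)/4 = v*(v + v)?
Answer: 64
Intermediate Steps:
f = 1 (f = 6/(2 + 4) = 6/6 = 6*(⅙) = 1)
X(v) = 8*v² (X(v) = 4*(v*(v + v)) = 4*(v*(2*v)) = 4*(2*v²) = 8*v²)
X(f)² = (8*1²)² = (8*1)² = 8² = 64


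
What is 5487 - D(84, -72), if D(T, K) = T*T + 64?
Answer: -1633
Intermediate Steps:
D(T, K) = 64 + T**2 (D(T, K) = T**2 + 64 = 64 + T**2)
5487 - D(84, -72) = 5487 - (64 + 84**2) = 5487 - (64 + 7056) = 5487 - 1*7120 = 5487 - 7120 = -1633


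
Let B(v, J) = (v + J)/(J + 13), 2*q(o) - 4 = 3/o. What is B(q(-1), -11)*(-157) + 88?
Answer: 3649/4 ≈ 912.25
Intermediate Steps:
q(o) = 2 + 3/(2*o) (q(o) = 2 + (3/o)/2 = 2 + 3/(2*o))
B(v, J) = (J + v)/(13 + J)
B(q(-1), -11)*(-157) + 88 = ((-11 + (2 + (3/2)/(-1)))/(13 - 11))*(-157) + 88 = ((-11 + (2 + (3/2)*(-1)))/2)*(-157) + 88 = ((-11 + (2 - 3/2))/2)*(-157) + 88 = ((-11 + 1/2)/2)*(-157) + 88 = ((1/2)*(-21/2))*(-157) + 88 = -21/4*(-157) + 88 = 3297/4 + 88 = 3649/4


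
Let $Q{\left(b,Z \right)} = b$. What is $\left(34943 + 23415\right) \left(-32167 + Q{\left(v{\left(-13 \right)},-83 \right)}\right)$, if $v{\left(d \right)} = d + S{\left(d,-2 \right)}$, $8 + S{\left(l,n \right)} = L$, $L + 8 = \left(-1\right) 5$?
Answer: $-1879185958$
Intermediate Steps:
$L = -13$ ($L = -8 - 5 = -13$)
$S{\left(l,n \right)} = -21$ ($S{\left(l,n \right)} = -8 - 13 = -21$)
$v{\left(d \right)} = -21 + d$ ($v{\left(d \right)} = d - 21 = -21 + d$)
$\left(34943 + 23415\right) \left(-32167 + Q{\left(v{\left(-13 \right)},-83 \right)}\right) = \left(34943 + 23415\right) \left(-32167 - 34\right) = 58358 \left(-32167 - 34\right) = 58358 \left(-32201\right) = -1879185958$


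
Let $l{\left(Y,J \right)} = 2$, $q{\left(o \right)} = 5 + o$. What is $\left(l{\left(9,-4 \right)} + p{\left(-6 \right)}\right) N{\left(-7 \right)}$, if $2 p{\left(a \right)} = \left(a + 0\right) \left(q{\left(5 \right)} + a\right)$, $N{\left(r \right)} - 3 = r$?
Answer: $40$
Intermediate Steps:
$N{\left(r \right)} = 3 + r$
$p{\left(a \right)} = \frac{a \left(10 + a\right)}{2}$ ($p{\left(a \right)} = \frac{\left(a + 0\right) \left(\left(5 + 5\right) + a\right)}{2} = \frac{a \left(10 + a\right)}{2}$)
$\left(l{\left(9,-4 \right)} + p{\left(-6 \right)}\right) N{\left(-7 \right)} = \left(2 + \frac{1}{2} \left(-6\right) \left(10 - 6\right)\right) \left(3 - 7\right) = \left(2 + \frac{1}{2} \left(-6\right) 4\right) \left(-4\right) = \left(2 - 12\right) \left(-4\right) = \left(-10\right) \left(-4\right) = 40$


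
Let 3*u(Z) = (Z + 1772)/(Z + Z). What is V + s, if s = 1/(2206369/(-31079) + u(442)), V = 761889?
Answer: 734268183965965/963746947 ≈ 7.6189e+5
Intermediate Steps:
u(Z) = (1772 + Z)/(6*Z) (u(Z) = ((Z + 1772)/(Z + Z))/3 = ((1772 + Z)/((2*Z)))/3 = ((1772 + Z)*(1/(2*Z)))/3 = ((1772 + Z)/(2*Z))/3 = (1772 + Z)/(6*Z))
s = -13736918/963746947 (s = 1/(2206369/(-31079) + (1/6)*(1772 + 442)/442) = 1/(2206369*(-1/31079) + (1/6)*(1/442)*2214) = 1/(-2206369/31079 + 369/442) = 1/(-963746947/13736918) = -13736918/963746947 ≈ -0.014254)
V + s = 761889 - 13736918/963746947 = 734268183965965/963746947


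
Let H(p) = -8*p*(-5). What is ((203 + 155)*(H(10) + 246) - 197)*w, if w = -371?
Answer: -85727341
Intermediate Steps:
H(p) = 40*p (H(p) = -8*p*(-5) = 40*p)
((203 + 155)*(H(10) + 246) - 197)*w = ((203 + 155)*(40*10 + 246) - 197)*(-371) = (358*(400 + 246) - 197)*(-371) = (358*646 - 197)*(-371) = (231268 - 197)*(-371) = 231071*(-371) = -85727341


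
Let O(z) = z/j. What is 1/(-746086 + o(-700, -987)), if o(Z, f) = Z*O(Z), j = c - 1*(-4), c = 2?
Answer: -3/1993258 ≈ -1.5051e-6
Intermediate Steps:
j = 6 (j = 2 - 1*(-4) = 2 + 4 = 6)
O(z) = z/6
o(Z, f) = Z**2/6 (o(Z, f) = Z*(Z/6) = Z**2/6)
1/(-746086 + o(-700, -987)) = 1/(-746086 + (1/6)*(-700)**2) = 1/(-746086 + (1/6)*490000) = 1/(-746086 + 245000/3) = 1/(-1993258/3) = -3/1993258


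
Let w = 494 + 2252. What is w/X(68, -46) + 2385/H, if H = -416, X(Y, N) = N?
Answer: -626023/9568 ≈ -65.429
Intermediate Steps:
w = 2746
w/X(68, -46) + 2385/H = 2746/(-46) + 2385/(-416) = 2746*(-1/46) + 2385*(-1/416) = -1373/23 - 2385/416 = -626023/9568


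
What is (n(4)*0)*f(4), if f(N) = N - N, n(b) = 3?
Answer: 0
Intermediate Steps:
f(N) = 0
(n(4)*0)*f(4) = (3*0)*0 = 0*0 = 0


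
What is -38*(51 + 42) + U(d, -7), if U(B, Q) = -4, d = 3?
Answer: -3538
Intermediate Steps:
-38*(51 + 42) + U(d, -7) = -38*(51 + 42) - 4 = -38*93 - 4 = -3534 - 4 = -3538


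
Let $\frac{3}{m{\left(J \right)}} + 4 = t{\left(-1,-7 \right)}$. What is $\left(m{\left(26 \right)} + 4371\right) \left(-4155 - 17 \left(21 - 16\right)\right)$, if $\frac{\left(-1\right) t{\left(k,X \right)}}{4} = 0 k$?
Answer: $-18529860$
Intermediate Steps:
$t{\left(k,X \right)} = 0$ ($t{\left(k,X \right)} = - 4 \cdot 0 k = \left(-4\right) 0 = 0$)
$m{\left(J \right)} = - \frac{3}{4}$ ($m{\left(J \right)} = \frac{3}{-4 + 0} = \frac{3}{-4} = 3 \left(- \frac{1}{4}\right) = - \frac{3}{4}$)
$\left(m{\left(26 \right)} + 4371\right) \left(-4155 - 17 \left(21 - 16\right)\right) = \left(- \frac{3}{4} + 4371\right) \left(-4155 - 17 \left(21 - 16\right)\right) = \frac{17481 \left(-4155 - 85\right)}{4} = \frac{17481}{4} \left(-4240\right) = -18529860$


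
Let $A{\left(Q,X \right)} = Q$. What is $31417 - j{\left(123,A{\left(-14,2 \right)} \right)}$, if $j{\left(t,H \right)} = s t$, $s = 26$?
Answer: $28219$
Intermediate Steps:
$j{\left(t,H \right)} = 26 t$
$31417 - j{\left(123,A{\left(-14,2 \right)} \right)} = 31417 - 26 \cdot 123 = 31417 - 3198 = 28219$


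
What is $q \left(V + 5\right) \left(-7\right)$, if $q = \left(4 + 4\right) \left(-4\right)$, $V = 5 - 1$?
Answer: $2016$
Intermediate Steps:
$V = 4$ ($V = 5 - 1 = 4$)
$q = -32$ ($q = 8 \left(-4\right) = -32$)
$q \left(V + 5\right) \left(-7\right) = - 32 \left(4 + 5\right) \left(-7\right) = - 32 \cdot 9 \left(-7\right) = \left(-32\right) \left(-63\right) = 2016$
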